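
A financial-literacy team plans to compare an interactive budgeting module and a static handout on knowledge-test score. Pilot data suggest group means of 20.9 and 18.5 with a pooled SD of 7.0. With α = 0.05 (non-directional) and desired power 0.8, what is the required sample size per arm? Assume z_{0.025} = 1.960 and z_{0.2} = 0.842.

n = 134 per group

Cohen's d = |M₁ − M₂| / SD_pooled = |20.9 − 18.5| / 7.0 = 2.4 / 7.0 = 0.343.
For two independent groups with equal n: n = 2·((z_{α/2} + z_β) / d)².
z_{α/2} + z_β = 1.960 + 0.842 = 2.802.
n = 2 × (2.802 / 0.343)² = 2 × 8.169² = 2 × 66.73 = 133.5.
Round up to the next whole participant.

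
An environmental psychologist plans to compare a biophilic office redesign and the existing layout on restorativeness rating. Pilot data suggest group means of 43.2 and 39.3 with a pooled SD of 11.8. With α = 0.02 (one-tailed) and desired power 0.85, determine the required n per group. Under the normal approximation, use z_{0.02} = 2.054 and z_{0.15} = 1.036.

Cohen's d = |M₁ − M₂| / SD_pooled = |43.2 − 39.3| / 11.8 = 3.9 / 11.8 = 0.331.
For two independent groups with equal n: n = 2·((z_{α} + z_β) / d)².
z_{α} + z_β = 2.054 + 1.036 = 3.090.
n = 2 × (3.090 / 0.331)² = 2 × 9.335² = 2 × 87.15 = 174.3.
Round up to the next whole participant.

n = 175 per group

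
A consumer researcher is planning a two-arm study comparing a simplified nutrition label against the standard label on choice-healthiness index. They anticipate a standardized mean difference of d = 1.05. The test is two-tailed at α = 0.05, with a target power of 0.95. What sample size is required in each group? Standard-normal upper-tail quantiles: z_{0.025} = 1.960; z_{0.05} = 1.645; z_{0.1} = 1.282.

For two independent groups with equal n: n = 2·((z_{α/2} + z_β) / d)².
z_{α/2} + z_β = 1.960 + 1.645 = 3.605.
n = 2 × (3.605 / 1.05)² = 2 × 3.433² = 2 × 11.79 = 23.6.
Round up to the next whole participant.

n = 24 per group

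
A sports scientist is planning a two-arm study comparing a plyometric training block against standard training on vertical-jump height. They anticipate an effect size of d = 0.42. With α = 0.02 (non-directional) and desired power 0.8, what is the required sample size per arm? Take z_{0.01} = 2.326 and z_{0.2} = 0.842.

For two independent groups with equal n: n = 2·((z_{α/2} + z_β) / d)².
z_{α/2} + z_β = 2.326 + 0.842 = 3.168.
n = 2 × (3.168 / 0.42)² = 2 × 7.543² = 2 × 56.89 = 113.8.
Round up to the next whole participant.

n = 114 per group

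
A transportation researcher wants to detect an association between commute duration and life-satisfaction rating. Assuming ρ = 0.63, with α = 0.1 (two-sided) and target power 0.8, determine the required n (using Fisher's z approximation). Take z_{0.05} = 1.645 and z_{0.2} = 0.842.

n = 15

Fisher's z: C = ½·ln((1+r)/(1−r)) = ½·ln(4.4054) = 0.7414.
n = ((z_{α/2} + z_β)/C)² + 3.
(1.645 + 0.842) / 0.7414 = 2.487 / 0.7414 = 3.354.
n = 3.354² + 3 = 11.25 + 3 = 14.3.
Round up.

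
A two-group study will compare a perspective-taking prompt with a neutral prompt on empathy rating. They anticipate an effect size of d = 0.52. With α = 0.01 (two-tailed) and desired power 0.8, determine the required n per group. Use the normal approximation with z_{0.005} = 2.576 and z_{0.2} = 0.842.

For two independent groups with equal n: n = 2·((z_{α/2} + z_β) / d)².
z_{α/2} + z_β = 2.576 + 0.842 = 3.418.
n = 2 × (3.418 / 0.52)² = 2 × 6.573² = 2 × 43.21 = 86.4.
Round up to the next whole participant.

n = 87 per group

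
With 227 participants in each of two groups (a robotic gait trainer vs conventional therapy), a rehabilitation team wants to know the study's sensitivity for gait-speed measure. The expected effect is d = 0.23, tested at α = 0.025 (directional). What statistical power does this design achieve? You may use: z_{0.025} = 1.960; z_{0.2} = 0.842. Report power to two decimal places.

For two equal groups, power = Φ(d·√(n/2) − z_{α}).
d·√(n/2) = 0.23 × √(227/2) = 0.23 × 10.654 = 2.450.
z_β = 2.450 − 1.960 = 0.490.
Power = Φ(0.490) = 0.688.

power ≈ 0.69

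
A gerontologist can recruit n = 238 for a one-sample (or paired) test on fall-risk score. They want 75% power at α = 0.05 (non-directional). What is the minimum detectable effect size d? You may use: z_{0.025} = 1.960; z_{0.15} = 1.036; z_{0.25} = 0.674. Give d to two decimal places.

For a single sample (or paired design) of n = 238: d_min = (z_{α/2} + z_β)/√n.
z-sum = 1.960 + 0.674 = 2.634.
d_min = 2.634 / √238 = 2.634 / 15.427 = 0.171.

d_min ≈ 0.17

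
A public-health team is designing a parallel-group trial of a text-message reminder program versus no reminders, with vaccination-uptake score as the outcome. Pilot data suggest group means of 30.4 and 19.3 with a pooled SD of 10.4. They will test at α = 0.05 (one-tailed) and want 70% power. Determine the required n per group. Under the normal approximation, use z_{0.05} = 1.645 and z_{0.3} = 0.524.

n = 9 per group

Cohen's d = |M₁ − M₂| / SD_pooled = |30.4 − 19.3| / 10.4 = 11.1 / 10.4 = 1.067.
For two independent groups with equal n: n = 2·((z_{α} + z_β) / d)².
z_{α} + z_β = 1.645 + 0.524 = 2.169.
n = 2 × (2.169 / 1.067)² = 2 × 2.033² = 2 × 4.13 = 8.3.
Round up to the next whole participant.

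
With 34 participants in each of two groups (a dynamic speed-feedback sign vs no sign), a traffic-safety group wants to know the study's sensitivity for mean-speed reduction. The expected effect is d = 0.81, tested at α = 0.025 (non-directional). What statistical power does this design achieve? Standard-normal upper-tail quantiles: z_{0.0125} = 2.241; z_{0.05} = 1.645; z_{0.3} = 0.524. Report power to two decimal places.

power ≈ 0.86

For two equal groups, power = Φ(d·√(n/2) − z_{α/2}).
d·√(n/2) = 0.81 × √(34/2) = 0.81 × 4.123 = 3.340.
z_β = 3.340 − 2.241 = 1.099.
Power = Φ(1.099) = 0.864.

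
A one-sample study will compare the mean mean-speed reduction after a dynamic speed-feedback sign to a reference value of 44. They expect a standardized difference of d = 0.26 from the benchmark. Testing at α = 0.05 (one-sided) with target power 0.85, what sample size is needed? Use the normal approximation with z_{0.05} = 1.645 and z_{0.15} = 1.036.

n = 107

For a one-sample test: n = ((z_{α} + z_β) / d)².
z_{α} + z_β = 1.645 + 1.036 = 2.681.
n = (2.681 / 0.26)² = 10.312² = 106.33.
Round up.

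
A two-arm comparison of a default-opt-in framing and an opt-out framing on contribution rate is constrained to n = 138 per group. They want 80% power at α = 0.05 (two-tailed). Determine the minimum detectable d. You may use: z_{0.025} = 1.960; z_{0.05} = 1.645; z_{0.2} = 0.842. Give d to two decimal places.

d_min ≈ 0.34

For two independent groups of n = 138 each: d_min = (z_{α/2} + z_β)·√(2/n).
z-sum = 1.960 + 0.842 = 2.802.
d_min = 2.802 × √(2/138) = 2.802 × 0.1204 = 0.337.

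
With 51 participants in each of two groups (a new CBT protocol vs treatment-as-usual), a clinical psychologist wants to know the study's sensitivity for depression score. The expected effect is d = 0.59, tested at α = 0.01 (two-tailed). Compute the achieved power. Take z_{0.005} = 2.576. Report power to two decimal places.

power ≈ 0.66

For two equal groups, power = Φ(d·√(n/2) − z_{α/2}).
d·√(n/2) = 0.59 × √(51/2) = 0.59 × 5.050 = 2.979.
z_β = 2.979 − 2.576 = 0.403.
Power = Φ(0.403) = 0.657.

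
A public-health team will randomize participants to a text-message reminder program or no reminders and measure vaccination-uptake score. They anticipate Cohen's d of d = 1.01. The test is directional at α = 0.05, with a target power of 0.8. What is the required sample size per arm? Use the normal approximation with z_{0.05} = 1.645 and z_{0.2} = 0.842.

n = 13 per group

For two independent groups with equal n: n = 2·((z_{α} + z_β) / d)².
z_{α} + z_β = 1.645 + 0.842 = 2.487.
n = 2 × (2.487 / 1.01)² = 2 × 2.462² = 2 × 6.06 = 12.1.
Round up to the next whole participant.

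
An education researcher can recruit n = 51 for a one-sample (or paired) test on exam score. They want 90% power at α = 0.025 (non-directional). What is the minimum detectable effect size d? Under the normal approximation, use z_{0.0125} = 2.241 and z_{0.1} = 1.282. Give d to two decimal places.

d_min ≈ 0.49

For a single sample (or paired design) of n = 51: d_min = (z_{α/2} + z_β)/√n.
z-sum = 2.241 + 1.282 = 3.523.
d_min = 3.523 / √51 = 3.523 / 7.141 = 0.493.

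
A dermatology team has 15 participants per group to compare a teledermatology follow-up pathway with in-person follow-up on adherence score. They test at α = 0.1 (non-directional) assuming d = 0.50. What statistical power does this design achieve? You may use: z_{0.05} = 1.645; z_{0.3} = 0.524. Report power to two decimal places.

power ≈ 0.39

For two equal groups, power = Φ(d·√(n/2) − z_{α/2}).
d·√(n/2) = 0.50 × √(15/2) = 0.50 × 2.739 = 1.369.
z_β = 1.369 − 1.645 = -0.276.
Power = Φ(-0.276) = 0.391.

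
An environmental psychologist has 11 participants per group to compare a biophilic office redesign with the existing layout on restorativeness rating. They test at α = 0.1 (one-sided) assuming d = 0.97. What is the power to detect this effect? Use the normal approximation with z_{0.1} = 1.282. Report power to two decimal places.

For two equal groups, power = Φ(d·√(n/2) − z_{α}).
d·√(n/2) = 0.97 × √(11/2) = 0.97 × 2.345 = 2.275.
z_β = 2.275 − 1.282 = 0.993.
Power = Φ(0.993) = 0.840.

power ≈ 0.84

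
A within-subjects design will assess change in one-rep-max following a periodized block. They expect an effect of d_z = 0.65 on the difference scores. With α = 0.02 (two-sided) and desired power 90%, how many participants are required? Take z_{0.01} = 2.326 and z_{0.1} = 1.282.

n = 31 pairs

For a paired (one-sample on differences) test: n = ((z_{α/2} + z_β) / d)².
z_{α/2} + z_β = 2.326 + 1.282 = 3.608.
n = (3.608 / 0.65)² = 5.551² = 30.81.
Round up.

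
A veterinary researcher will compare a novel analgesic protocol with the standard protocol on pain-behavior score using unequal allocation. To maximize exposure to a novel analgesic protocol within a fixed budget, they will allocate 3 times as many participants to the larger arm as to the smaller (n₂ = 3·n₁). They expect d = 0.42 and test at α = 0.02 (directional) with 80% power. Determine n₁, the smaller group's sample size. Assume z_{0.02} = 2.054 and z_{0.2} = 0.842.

n₁ = 64

With allocation ratio k = n₂/n₁ = 3, Var(x̄₁−x̄₂) = σ²(1/n₁ + 1/(k·n₁)) = σ²·(k+1)/(k·n₁).
So n₁ = (1 + 1/k)·((z_{α} + z_β)/d)² = 1.333 × (2.896/0.42)².
n₁ = 1.333 × 47.54 = 63.4.
Round up: n₁ = 64, giving n₂ = 3 × 64 = 192.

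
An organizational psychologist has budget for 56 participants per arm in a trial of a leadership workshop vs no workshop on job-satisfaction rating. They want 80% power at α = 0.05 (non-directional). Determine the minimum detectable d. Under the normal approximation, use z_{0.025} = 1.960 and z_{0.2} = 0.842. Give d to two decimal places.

d_min ≈ 0.53

For two independent groups of n = 56 each: d_min = (z_{α/2} + z_β)·√(2/n).
z-sum = 1.960 + 0.842 = 2.802.
d_min = 2.802 × √(2/56) = 2.802 × 0.1890 = 0.530.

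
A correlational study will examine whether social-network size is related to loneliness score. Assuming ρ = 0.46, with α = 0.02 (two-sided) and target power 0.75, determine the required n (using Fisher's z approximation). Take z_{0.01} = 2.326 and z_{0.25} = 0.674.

Fisher's z: C = ½·ln((1+r)/(1−r)) = ½·ln(2.7037) = 0.4973.
n = ((z_{α/2} + z_β)/C)² + 3.
(2.326 + 0.674) / 0.4973 = 3.000 / 0.4973 = 6.033.
n = 6.033² + 3 = 36.39 + 3 = 39.4.
Round up.

n = 40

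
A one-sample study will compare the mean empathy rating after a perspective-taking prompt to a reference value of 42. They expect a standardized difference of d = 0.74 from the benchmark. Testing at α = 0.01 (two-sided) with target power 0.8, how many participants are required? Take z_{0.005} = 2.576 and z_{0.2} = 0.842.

n = 22

For a one-sample test: n = ((z_{α/2} + z_β) / d)².
z_{α/2} + z_β = 2.576 + 0.842 = 3.418.
n = (3.418 / 0.74)² = 4.619² = 21.33.
Round up.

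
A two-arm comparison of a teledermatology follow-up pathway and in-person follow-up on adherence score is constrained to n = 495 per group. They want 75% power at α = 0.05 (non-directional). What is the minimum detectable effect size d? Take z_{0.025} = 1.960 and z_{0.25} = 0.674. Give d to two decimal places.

For two independent groups of n = 495 each: d_min = (z_{α/2} + z_β)·√(2/n).
z-sum = 1.960 + 0.674 = 2.634.
d_min = 2.634 × √(2/495) = 2.634 × 0.0636 = 0.167.

d_min ≈ 0.17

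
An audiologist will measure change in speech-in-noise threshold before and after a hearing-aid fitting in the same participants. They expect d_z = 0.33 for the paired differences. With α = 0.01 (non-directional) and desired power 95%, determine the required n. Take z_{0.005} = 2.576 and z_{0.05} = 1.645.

For a paired (one-sample on differences) test: n = ((z_{α/2} + z_β) / d)².
z_{α/2} + z_β = 2.576 + 1.645 = 4.221.
n = (4.221 / 0.33)² = 12.791² = 163.61.
Round up.

n = 164 pairs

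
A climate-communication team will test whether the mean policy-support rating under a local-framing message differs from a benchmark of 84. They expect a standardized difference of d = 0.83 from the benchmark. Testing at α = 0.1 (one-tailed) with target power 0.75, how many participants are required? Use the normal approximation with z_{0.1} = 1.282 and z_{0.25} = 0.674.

For a one-sample test: n = ((z_{α} + z_β) / d)².
z_{α} + z_β = 1.282 + 0.674 = 1.956.
n = (1.956 / 0.83)² = 2.357² = 5.55.
Round up.

n = 6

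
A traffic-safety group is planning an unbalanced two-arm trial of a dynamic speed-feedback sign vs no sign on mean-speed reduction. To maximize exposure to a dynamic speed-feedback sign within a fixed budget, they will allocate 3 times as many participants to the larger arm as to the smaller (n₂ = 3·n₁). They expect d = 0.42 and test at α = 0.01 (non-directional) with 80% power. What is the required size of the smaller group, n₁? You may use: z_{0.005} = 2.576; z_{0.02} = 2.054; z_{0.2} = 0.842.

With allocation ratio k = n₂/n₁ = 3, Var(x̄₁−x̄₂) = σ²(1/n₁ + 1/(k·n₁)) = σ²·(k+1)/(k·n₁).
So n₁ = (1 + 1/k)·((z_{α/2} + z_β)/d)² = 1.333 × (3.418/0.42)².
n₁ = 1.333 × 66.23 = 88.3.
Round up: n₁ = 89, giving n₂ = 3 × 89 = 267.

n₁ = 89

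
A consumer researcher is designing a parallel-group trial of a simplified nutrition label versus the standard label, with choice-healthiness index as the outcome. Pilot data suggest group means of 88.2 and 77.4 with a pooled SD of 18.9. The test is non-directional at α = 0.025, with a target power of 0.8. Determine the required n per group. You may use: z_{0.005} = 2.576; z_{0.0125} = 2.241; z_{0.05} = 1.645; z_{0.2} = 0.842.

Cohen's d = |M₁ − M₂| / SD_pooled = |88.2 − 77.4| / 18.9 = 10.8 / 18.9 = 0.571.
For two independent groups with equal n: n = 2·((z_{α/2} + z_β) / d)².
z_{α/2} + z_β = 2.241 + 0.842 = 3.083.
n = 2 × (3.083 / 0.571)² = 2 × 5.399² = 2 × 29.15 = 58.3.
Round up to the next whole participant.

n = 59 per group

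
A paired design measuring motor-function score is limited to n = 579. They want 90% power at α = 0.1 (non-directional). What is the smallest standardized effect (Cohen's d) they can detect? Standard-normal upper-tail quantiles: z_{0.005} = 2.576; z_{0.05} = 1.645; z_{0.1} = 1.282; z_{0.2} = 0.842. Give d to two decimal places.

For a single sample (or paired design) of n = 579: d_min = (z_{α/2} + z_β)/√n.
z-sum = 1.645 + 1.282 = 2.927.
d_min = 2.927 / √579 = 2.927 / 24.062 = 0.122.

d_min ≈ 0.12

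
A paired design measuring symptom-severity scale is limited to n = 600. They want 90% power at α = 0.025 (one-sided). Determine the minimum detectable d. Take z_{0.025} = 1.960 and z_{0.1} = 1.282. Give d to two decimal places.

For a single sample (or paired design) of n = 600: d_min = (z_{α} + z_β)/√n.
z-sum = 1.960 + 1.282 = 3.242.
d_min = 3.242 / √600 = 3.242 / 24.495 = 0.132.

d_min ≈ 0.13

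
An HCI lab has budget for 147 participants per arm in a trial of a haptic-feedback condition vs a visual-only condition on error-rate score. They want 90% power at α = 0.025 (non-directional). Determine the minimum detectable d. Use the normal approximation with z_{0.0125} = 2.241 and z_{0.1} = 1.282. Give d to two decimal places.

d_min ≈ 0.41

For two independent groups of n = 147 each: d_min = (z_{α/2} + z_β)·√(2/n).
z-sum = 2.241 + 1.282 = 3.523.
d_min = 3.523 × √(2/147) = 3.523 × 0.1166 = 0.411.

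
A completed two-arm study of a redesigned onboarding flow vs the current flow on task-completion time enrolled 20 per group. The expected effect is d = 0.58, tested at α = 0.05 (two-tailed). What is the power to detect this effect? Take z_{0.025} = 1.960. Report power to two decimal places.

power ≈ 0.45

For two equal groups, power = Φ(d·√(n/2) − z_{α/2}).
d·√(n/2) = 0.58 × √(20/2) = 0.58 × 3.162 = 1.834.
z_β = 1.834 − 1.960 = -0.126.
Power = Φ(-0.126) = 0.450.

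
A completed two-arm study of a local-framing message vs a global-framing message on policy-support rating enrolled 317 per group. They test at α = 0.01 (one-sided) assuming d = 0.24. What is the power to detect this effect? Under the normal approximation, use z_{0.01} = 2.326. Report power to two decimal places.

power ≈ 0.76

For two equal groups, power = Φ(d·√(n/2) − z_{α}).
d·√(n/2) = 0.24 × √(317/2) = 0.24 × 12.590 = 3.022.
z_β = 3.022 − 2.326 = 0.696.
Power = Φ(0.696) = 0.757.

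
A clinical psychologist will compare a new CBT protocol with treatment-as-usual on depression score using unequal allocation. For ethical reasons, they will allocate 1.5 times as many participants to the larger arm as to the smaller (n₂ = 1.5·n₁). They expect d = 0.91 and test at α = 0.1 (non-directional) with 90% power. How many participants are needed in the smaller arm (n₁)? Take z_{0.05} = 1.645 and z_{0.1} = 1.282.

n₁ = 18

With allocation ratio k = n₂/n₁ = 1.5, Var(x̄₁−x̄₂) = σ²(1/n₁ + 1/(k·n₁)) = σ²·(k+1)/(k·n₁).
So n₁ = (1 + 1/k)·((z_{α/2} + z_β)/d)² = 1.667 × (2.927/0.91)².
n₁ = 1.667 × 10.35 = 17.2.
Round up: n₁ = 18, giving n₂ = 1.5 × 18 = 27.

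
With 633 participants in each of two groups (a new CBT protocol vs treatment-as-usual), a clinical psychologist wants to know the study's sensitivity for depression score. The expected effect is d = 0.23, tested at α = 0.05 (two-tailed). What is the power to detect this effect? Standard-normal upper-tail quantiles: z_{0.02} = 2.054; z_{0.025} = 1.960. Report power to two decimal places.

For two equal groups, power = Φ(d·√(n/2) − z_{α/2}).
d·√(n/2) = 0.23 × √(633/2) = 0.23 × 17.790 = 4.092.
z_β = 4.092 − 1.960 = 2.132.
Power = Φ(2.132) = 0.983.

power ≈ 0.98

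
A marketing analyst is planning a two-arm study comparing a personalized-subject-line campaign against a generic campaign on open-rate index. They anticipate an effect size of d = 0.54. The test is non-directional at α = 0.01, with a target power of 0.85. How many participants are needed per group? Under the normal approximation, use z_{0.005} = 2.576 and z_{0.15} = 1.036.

n = 90 per group

For two independent groups with equal n: n = 2·((z_{α/2} + z_β) / d)².
z_{α/2} + z_β = 2.576 + 1.036 = 3.612.
n = 2 × (3.612 / 0.54)² = 2 × 6.689² = 2 × 44.74 = 89.5.
Round up to the next whole participant.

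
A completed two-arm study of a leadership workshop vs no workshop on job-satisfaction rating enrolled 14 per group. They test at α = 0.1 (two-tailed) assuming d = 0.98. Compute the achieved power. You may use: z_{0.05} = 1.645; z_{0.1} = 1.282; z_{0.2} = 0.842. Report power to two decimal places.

For two equal groups, power = Φ(d·√(n/2) − z_{α/2}).
d·√(n/2) = 0.98 × √(14/2) = 0.98 × 2.646 = 2.593.
z_β = 2.593 − 1.645 = 0.948.
Power = Φ(0.948) = 0.828.

power ≈ 0.83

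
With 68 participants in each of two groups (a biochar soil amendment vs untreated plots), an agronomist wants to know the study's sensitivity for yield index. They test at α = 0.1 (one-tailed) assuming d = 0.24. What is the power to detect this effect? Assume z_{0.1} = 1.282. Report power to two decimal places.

power ≈ 0.55

For two equal groups, power = Φ(d·√(n/2) − z_{α}).
d·√(n/2) = 0.24 × √(68/2) = 0.24 × 5.831 = 1.399.
z_β = 1.399 − 1.282 = 0.117.
Power = Φ(0.117) = 0.547.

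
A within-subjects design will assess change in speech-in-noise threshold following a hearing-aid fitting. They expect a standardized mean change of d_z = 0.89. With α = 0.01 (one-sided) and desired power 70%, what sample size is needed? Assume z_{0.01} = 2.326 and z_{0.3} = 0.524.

For a paired (one-sample on differences) test: n = ((z_{α} + z_β) / d)².
z_{α} + z_β = 2.326 + 0.524 = 2.850.
n = (2.850 / 0.89)² = 3.202² = 10.25.
Round up.

n = 11 pairs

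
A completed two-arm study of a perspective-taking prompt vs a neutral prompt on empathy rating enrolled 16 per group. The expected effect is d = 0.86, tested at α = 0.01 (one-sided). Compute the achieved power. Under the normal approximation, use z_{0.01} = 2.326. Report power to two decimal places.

power ≈ 0.54

For two equal groups, power = Φ(d·√(n/2) − z_{α}).
d·√(n/2) = 0.86 × √(16/2) = 0.86 × 2.828 = 2.432.
z_β = 2.432 − 2.326 = 0.106.
Power = Φ(0.106) = 0.542.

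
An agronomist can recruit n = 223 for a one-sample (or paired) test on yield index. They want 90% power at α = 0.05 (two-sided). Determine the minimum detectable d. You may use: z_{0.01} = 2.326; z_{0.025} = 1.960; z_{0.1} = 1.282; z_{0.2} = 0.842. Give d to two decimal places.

For a single sample (or paired design) of n = 223: d_min = (z_{α/2} + z_β)/√n.
z-sum = 1.960 + 1.282 = 3.242.
d_min = 3.242 / √223 = 3.242 / 14.933 = 0.217.

d_min ≈ 0.22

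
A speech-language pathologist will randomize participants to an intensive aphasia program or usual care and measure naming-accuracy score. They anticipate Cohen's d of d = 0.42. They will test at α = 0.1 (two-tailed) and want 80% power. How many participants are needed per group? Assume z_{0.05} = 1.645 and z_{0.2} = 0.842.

n = 71 per group

For two independent groups with equal n: n = 2·((z_{α/2} + z_β) / d)².
z_{α/2} + z_β = 1.645 + 0.842 = 2.487.
n = 2 × (2.487 / 0.42)² = 2 × 5.921² = 2 × 35.06 = 70.1.
Round up to the next whole participant.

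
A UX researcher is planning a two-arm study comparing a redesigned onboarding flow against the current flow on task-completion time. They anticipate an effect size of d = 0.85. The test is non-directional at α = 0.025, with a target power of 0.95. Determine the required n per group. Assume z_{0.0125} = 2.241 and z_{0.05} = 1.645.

n = 42 per group

For two independent groups with equal n: n = 2·((z_{α/2} + z_β) / d)².
z_{α/2} + z_β = 2.241 + 1.645 = 3.886.
n = 2 × (3.886 / 0.85)² = 2 × 4.572² = 2 × 20.90 = 41.8.
Round up to the next whole participant.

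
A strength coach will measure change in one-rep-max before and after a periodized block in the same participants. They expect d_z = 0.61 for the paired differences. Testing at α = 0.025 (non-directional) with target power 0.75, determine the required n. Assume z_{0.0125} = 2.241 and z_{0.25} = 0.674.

n = 23 pairs

For a paired (one-sample on differences) test: n = ((z_{α/2} + z_β) / d)².
z_{α/2} + z_β = 2.241 + 0.674 = 2.915.
n = (2.915 / 0.61)² = 4.779² = 22.84.
Round up.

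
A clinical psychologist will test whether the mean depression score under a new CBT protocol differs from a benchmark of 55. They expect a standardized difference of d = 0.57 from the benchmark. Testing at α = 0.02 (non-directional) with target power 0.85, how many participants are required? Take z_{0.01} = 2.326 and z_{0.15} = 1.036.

For a one-sample test: n = ((z_{α/2} + z_β) / d)².
z_{α/2} + z_β = 2.326 + 1.036 = 3.362.
n = (3.362 / 0.57)² = 5.898² = 34.79.
Round up.

n = 35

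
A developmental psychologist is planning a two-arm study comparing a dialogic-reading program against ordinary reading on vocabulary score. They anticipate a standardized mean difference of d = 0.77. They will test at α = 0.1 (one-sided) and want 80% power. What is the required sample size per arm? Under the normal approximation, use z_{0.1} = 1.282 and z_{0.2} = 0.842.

For two independent groups with equal n: n = 2·((z_{α} + z_β) / d)².
z_{α} + z_β = 1.282 + 0.842 = 2.124.
n = 2 × (2.124 / 0.77)² = 2 × 2.758² = 2 × 7.61 = 15.2.
Round up to the next whole participant.

n = 16 per group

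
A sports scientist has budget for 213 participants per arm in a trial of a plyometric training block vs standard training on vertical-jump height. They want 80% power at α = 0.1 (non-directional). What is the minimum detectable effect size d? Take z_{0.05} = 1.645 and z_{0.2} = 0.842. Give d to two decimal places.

For two independent groups of n = 213 each: d_min = (z_{α/2} + z_β)·√(2/n).
z-sum = 1.645 + 0.842 = 2.487.
d_min = 2.487 × √(2/213) = 2.487 × 0.0969 = 0.241.

d_min ≈ 0.24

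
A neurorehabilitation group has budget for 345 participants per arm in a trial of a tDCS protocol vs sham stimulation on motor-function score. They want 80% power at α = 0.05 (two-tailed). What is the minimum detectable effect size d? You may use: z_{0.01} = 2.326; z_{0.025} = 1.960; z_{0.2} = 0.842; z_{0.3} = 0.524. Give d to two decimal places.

For two independent groups of n = 345 each: d_min = (z_{α/2} + z_β)·√(2/n).
z-sum = 1.960 + 0.842 = 2.802.
d_min = 2.802 × √(2/345) = 2.802 × 0.0761 = 0.213.

d_min ≈ 0.21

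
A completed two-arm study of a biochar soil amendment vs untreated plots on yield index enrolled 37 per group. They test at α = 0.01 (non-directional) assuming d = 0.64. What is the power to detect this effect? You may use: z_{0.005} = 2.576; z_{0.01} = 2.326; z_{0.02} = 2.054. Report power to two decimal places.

power ≈ 0.57

For two equal groups, power = Φ(d·√(n/2) − z_{α/2}).
d·√(n/2) = 0.64 × √(37/2) = 0.64 × 4.301 = 2.753.
z_β = 2.753 − 2.576 = 0.177.
Power = Φ(0.177) = 0.570.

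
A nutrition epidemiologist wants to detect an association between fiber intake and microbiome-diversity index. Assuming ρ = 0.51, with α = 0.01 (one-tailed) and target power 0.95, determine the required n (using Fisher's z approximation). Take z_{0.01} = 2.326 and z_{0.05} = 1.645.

n = 53

Fisher's z: C = ½·ln((1+r)/(1−r)) = ½·ln(3.0816) = 0.5627.
n = ((z_{α} + z_β)/C)² + 3.
(2.326 + 1.645) / 0.5627 = 3.971 / 0.5627 = 7.057.
n = 7.057² + 3 = 49.80 + 3 = 52.8.
Round up.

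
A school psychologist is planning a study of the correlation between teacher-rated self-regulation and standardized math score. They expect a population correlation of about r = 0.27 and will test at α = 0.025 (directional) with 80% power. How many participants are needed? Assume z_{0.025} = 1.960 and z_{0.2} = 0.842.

n = 106

Fisher's z: C = ½·ln((1+r)/(1−r)) = ½·ln(1.7397) = 0.2769.
n = ((z_{α} + z_β)/C)² + 3.
(1.960 + 0.842) / 0.2769 = 2.802 / 0.2769 = 10.119.
n = 10.119² + 3 = 102.40 + 3 = 105.4.
Round up.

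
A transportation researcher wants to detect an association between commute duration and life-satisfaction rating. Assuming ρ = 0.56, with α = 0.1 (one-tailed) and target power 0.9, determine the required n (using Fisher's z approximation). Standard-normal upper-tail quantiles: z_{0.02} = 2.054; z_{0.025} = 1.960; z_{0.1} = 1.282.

Fisher's z: C = ½·ln((1+r)/(1−r)) = ½·ln(3.5455) = 0.6328.
n = ((z_{α} + z_β)/C)² + 3.
(1.282 + 1.282) / 0.6328 = 2.564 / 0.6328 = 4.052.
n = 4.052² + 3 = 16.42 + 3 = 19.4.
Round up.

n = 20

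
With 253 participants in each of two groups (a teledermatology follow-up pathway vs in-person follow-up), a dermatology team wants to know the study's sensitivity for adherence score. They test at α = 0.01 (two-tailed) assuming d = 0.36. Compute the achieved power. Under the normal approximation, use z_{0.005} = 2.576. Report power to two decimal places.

For two equal groups, power = Φ(d·√(n/2) − z_{α/2}).
d·√(n/2) = 0.36 × √(253/2) = 0.36 × 11.247 = 4.049.
z_β = 4.049 − 2.576 = 1.473.
Power = Φ(1.473) = 0.930.

power ≈ 0.93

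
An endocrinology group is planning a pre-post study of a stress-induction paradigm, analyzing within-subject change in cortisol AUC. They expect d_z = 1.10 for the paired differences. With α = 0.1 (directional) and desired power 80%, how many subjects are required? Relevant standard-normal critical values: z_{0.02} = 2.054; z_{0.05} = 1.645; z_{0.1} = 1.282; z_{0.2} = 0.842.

For a paired (one-sample on differences) test: n = ((z_{α} + z_β) / d)².
z_{α} + z_β = 1.282 + 0.842 = 2.124.
n = (2.124 / 1.10)² = 1.931² = 3.73.
Round up.

n = 4 pairs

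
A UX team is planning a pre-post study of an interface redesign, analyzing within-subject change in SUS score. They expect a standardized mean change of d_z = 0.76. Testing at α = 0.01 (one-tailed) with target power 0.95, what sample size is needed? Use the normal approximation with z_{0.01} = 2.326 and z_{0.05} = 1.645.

For a paired (one-sample on differences) test: n = ((z_{α} + z_β) / d)².
z_{α} + z_β = 2.326 + 1.645 = 3.971.
n = (3.971 / 0.76)² = 5.225² = 27.30.
Round up.

n = 28 pairs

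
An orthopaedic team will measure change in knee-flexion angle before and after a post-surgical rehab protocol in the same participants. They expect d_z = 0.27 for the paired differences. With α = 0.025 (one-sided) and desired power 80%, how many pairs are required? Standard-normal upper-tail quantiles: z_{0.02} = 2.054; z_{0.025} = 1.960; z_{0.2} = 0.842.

n = 108 pairs

For a paired (one-sample on differences) test: n = ((z_{α} + z_β) / d)².
z_{α} + z_β = 1.960 + 0.842 = 2.802.
n = (2.802 / 0.27)² = 10.378² = 107.70.
Round up.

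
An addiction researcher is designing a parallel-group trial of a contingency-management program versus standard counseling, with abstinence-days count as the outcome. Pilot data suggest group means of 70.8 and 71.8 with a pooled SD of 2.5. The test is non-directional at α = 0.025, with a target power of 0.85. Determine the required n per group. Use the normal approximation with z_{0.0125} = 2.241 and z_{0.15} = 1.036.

Cohen's d = |M₁ − M₂| / SD_pooled = |70.8 − 71.8| / 2.5 = 1.0 / 2.5 = 0.400.
For two independent groups with equal n: n = 2·((z_{α/2} + z_β) / d)².
z_{α/2} + z_β = 2.241 + 1.036 = 3.277.
n = 2 × (3.277 / 0.400)² = 2 × 8.192² = 2 × 67.12 = 134.2.
Round up to the next whole participant.

n = 135 per group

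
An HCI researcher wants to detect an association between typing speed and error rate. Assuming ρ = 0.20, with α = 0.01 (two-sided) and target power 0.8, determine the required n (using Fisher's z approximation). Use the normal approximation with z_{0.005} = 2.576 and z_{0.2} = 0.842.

n = 288

Fisher's z: C = ½·ln((1+r)/(1−r)) = ½·ln(1.5000) = 0.2027.
n = ((z_{α/2} + z_β)/C)² + 3.
(2.576 + 0.842) / 0.2027 = 3.418 / 0.2027 = 16.862.
n = 16.862² + 3 = 284.34 + 3 = 287.3.
Round up.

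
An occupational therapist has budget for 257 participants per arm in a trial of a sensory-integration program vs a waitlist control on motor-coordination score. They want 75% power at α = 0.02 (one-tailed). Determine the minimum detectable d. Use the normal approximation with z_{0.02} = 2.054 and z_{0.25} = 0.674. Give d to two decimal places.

d_min ≈ 0.24

For two independent groups of n = 257 each: d_min = (z_{α} + z_β)·√(2/n).
z-sum = 2.054 + 0.674 = 2.728.
d_min = 2.728 × √(2/257) = 2.728 × 0.0882 = 0.241.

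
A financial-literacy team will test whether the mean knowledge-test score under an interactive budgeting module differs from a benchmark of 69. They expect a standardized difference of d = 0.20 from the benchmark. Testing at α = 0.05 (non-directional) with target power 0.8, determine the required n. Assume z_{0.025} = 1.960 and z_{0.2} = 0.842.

For a one-sample test: n = ((z_{α/2} + z_β) / d)².
z_{α/2} + z_β = 1.960 + 0.842 = 2.802.
n = (2.802 / 0.20)² = 14.010² = 196.28.
Round up.

n = 197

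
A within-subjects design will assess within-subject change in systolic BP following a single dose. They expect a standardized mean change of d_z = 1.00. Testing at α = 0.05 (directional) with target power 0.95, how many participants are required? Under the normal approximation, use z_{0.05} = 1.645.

n = 11 pairs

For a paired (one-sample on differences) test: n = ((z_{α} + z_β) / d)².
z_{α} + z_β = 1.645 + 1.645 = 3.290.
n = (3.290 / 1.00)² = 3.290² = 10.82.
Round up.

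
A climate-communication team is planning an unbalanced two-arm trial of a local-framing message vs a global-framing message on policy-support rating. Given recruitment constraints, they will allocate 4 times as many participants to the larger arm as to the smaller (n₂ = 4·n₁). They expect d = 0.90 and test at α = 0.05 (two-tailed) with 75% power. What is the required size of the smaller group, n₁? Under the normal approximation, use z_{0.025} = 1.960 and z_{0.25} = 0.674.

With allocation ratio k = n₂/n₁ = 4, Var(x̄₁−x̄₂) = σ²(1/n₁ + 1/(k·n₁)) = σ²·(k+1)/(k·n₁).
So n₁ = (1 + 1/k)·((z_{α/2} + z_β)/d)² = 1.250 × (2.634/0.90)².
n₁ = 1.250 × 8.57 = 10.7.
Round up: n₁ = 11, giving n₂ = 4 × 11 = 44.

n₁ = 11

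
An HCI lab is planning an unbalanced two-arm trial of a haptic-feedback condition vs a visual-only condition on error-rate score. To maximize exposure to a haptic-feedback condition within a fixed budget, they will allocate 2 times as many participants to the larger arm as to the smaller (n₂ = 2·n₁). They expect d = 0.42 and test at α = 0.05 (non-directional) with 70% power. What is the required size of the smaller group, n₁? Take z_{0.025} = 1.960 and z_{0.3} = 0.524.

n₁ = 53

With allocation ratio k = n₂/n₁ = 2, Var(x̄₁−x̄₂) = σ²(1/n₁ + 1/(k·n₁)) = σ²·(k+1)/(k·n₁).
So n₁ = (1 + 1/k)·((z_{α/2} + z_β)/d)² = 1.500 × (2.484/0.42)².
n₁ = 1.500 × 34.98 = 52.5.
Round up: n₁ = 53, giving n₂ = 2 × 53 = 106.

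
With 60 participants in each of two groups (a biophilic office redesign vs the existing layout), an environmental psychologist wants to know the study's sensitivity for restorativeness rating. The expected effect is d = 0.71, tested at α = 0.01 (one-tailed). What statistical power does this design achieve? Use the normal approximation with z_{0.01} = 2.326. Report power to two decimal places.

For two equal groups, power = Φ(d·√(n/2) − z_{α}).
d·√(n/2) = 0.71 × √(60/2) = 0.71 × 5.477 = 3.889.
z_β = 3.889 − 2.326 = 1.563.
Power = Φ(1.563) = 0.941.

power ≈ 0.94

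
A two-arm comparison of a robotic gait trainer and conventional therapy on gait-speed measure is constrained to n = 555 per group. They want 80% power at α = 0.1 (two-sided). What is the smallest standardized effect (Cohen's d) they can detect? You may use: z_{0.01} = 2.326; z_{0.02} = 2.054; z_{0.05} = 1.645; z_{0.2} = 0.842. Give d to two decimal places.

d_min ≈ 0.15

For two independent groups of n = 555 each: d_min = (z_{α/2} + z_β)·√(2/n).
z-sum = 1.645 + 0.842 = 2.487.
d_min = 2.487 × √(2/555) = 2.487 × 0.0600 = 0.149.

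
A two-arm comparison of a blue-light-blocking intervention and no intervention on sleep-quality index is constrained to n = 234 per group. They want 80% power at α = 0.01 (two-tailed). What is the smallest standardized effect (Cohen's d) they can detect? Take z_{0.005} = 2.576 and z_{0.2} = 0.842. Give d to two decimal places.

For two independent groups of n = 234 each: d_min = (z_{α/2} + z_β)·√(2/n).
z-sum = 2.576 + 0.842 = 3.418.
d_min = 3.418 × √(2/234) = 3.418 × 0.0925 = 0.316.

d_min ≈ 0.32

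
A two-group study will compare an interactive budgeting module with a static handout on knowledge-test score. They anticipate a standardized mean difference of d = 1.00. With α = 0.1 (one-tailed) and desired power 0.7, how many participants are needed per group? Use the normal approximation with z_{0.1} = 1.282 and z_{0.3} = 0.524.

n = 7 per group

For two independent groups with equal n: n = 2·((z_{α} + z_β) / d)².
z_{α} + z_β = 1.282 + 0.524 = 1.806.
n = 2 × (1.806 / 1.00)² = 2 × 1.806² = 2 × 3.26 = 6.5.
Round up to the next whole participant.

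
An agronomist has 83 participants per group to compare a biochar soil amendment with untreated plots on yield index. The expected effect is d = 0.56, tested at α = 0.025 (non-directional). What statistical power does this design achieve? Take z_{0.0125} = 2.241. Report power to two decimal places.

power ≈ 0.91

For two equal groups, power = Φ(d·√(n/2) − z_{α/2}).
d·√(n/2) = 0.56 × √(83/2) = 0.56 × 6.442 = 3.608.
z_β = 3.608 − 2.241 = 1.367.
Power = Φ(1.367) = 0.914.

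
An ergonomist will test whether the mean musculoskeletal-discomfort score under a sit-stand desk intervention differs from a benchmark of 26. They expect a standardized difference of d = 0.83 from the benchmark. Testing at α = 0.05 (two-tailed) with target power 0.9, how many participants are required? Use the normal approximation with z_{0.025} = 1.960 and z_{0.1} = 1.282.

For a one-sample test: n = ((z_{α/2} + z_β) / d)².
z_{α/2} + z_β = 1.960 + 1.282 = 3.242.
n = (3.242 / 0.83)² = 3.906² = 15.26.
Round up.

n = 16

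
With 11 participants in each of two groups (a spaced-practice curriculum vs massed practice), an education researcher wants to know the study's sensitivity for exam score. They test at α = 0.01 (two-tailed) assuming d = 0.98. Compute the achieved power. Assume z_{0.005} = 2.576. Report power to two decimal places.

power ≈ 0.39

For two equal groups, power = Φ(d·√(n/2) − z_{α/2}).
d·√(n/2) = 0.98 × √(11/2) = 0.98 × 2.345 = 2.298.
z_β = 2.298 − 2.576 = -0.278.
Power = Φ(-0.278) = 0.391.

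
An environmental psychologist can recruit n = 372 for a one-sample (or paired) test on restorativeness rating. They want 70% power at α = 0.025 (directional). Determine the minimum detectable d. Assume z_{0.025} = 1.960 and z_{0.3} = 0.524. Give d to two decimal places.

d_min ≈ 0.13

For a single sample (or paired design) of n = 372: d_min = (z_{α} + z_β)/√n.
z-sum = 1.960 + 0.524 = 2.484.
d_min = 2.484 / √372 = 2.484 / 19.287 = 0.129.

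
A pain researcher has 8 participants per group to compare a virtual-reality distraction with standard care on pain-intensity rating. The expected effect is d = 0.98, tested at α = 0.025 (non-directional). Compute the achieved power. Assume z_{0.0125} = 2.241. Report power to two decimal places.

For two equal groups, power = Φ(d·√(n/2) − z_{α/2}).
d·√(n/2) = 0.98 × √(8/2) = 0.98 × 2.000 = 1.960.
z_β = 1.960 − 2.241 = -0.281.
Power = Φ(-0.281) = 0.389.

power ≈ 0.39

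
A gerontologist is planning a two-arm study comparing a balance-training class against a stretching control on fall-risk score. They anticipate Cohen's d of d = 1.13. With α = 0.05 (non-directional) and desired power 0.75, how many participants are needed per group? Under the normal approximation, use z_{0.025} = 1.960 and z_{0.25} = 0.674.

For two independent groups with equal n: n = 2·((z_{α/2} + z_β) / d)².
z_{α/2} + z_β = 1.960 + 0.674 = 2.634.
n = 2 × (2.634 / 1.13)² = 2 × 2.331² = 2 × 5.43 = 10.9.
Round up to the next whole participant.

n = 11 per group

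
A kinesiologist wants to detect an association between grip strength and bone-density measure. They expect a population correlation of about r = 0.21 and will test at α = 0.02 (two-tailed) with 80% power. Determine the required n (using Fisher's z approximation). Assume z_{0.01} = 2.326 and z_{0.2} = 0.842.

Fisher's z: C = ½·ln((1+r)/(1−r)) = ½·ln(1.5316) = 0.2132.
n = ((z_{α/2} + z_β)/C)² + 3.
(2.326 + 0.842) / 0.2132 = 3.168 / 0.2132 = 14.859.
n = 14.859² + 3 = 220.80 + 3 = 223.8.
Round up.

n = 224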